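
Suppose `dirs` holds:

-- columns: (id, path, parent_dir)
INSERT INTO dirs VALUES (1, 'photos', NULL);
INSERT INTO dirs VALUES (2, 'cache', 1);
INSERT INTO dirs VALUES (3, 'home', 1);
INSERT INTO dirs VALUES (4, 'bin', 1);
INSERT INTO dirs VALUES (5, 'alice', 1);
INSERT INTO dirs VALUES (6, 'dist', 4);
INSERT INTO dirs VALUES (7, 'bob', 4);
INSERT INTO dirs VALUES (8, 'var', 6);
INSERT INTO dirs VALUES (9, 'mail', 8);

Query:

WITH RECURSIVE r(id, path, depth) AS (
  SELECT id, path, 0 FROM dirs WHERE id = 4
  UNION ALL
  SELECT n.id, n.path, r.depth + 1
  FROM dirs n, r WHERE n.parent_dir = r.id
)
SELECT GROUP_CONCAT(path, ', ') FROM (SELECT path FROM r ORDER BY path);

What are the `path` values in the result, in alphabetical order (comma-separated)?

bin, bob, dist, mail, var

Base: id=4 (bin) at depth 0.
Iteration 1: rows with parent_dir in {4} -> dist (id 6, depth 1), bob (id 7, depth 1).
Iteration 2: rows with parent_dir in {6,7} -> var (id 8, depth 2).
Iteration 3: rows with parent_dir in {8} -> mail (id 9, depth 3).
Iteration 4: no rows with parent_dir in {9}; recursion stops.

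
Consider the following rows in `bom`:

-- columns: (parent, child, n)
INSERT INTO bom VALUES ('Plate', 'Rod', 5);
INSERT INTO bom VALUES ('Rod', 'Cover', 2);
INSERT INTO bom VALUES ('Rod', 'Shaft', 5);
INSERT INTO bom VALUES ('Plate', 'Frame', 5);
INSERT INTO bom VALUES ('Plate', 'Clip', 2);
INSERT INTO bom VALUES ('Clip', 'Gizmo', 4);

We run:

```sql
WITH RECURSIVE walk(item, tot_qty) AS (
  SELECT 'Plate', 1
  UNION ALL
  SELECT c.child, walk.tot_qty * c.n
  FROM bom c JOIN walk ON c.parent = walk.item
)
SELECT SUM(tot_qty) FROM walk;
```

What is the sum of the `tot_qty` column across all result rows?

56

Base: (Plate, tot_qty=1).
Iteration 1: components of {Plate} -> Clip = 1*2 = 2, Frame = 1*5 = 5, Rod = 1*5 = 5.
Iteration 2: components of {Clip,Frame,Rod} -> Cover = 5*2 = 10, Gizmo = 2*4 = 8, Shaft = 5*5 = 25.
Iteration 3: no further components; recursion stops.
SUM(tot_qty) = 1 + 5 + 5 + 2 + 10 + 25 + 8 = 56.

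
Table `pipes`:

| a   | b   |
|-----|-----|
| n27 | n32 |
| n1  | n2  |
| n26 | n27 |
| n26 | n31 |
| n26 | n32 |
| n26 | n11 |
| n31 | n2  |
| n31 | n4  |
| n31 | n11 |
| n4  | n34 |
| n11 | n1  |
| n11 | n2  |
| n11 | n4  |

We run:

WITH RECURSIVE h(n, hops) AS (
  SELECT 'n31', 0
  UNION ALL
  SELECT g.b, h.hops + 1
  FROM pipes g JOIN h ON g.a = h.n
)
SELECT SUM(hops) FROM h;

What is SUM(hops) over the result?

Base: (n31, hops=0).
Iteration 1: edges from {n31} -> (n11, hops=1), (n2, hops=1), (n4, hops=1).
Iteration 2: edges from {n11,n2,n4} -> (n1, hops=2), (n2, hops=2), (n34, hops=2), (n4, hops=2).
Iteration 3: edges from {n1,n2,n34,n4} -> (n2, hops=3), (n34, hops=3).
Iteration 4: no outgoing edges from {n2,n34}; recursion stops.
SUM(hops) = 0 + 1 + 1 + 1 + 2 + 2 + 2 + 2 + 3 + 3 = 17.

17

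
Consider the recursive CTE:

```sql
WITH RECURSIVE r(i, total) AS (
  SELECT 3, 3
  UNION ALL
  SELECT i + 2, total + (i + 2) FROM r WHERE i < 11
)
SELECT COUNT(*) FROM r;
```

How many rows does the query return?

5

Base: i=3, total=3.
Iteration 1: 3 < 11 holds -> i = 3 + 2 = 5, total = 3 + 5 = 8.
Iteration 2: 5 < 11 holds -> i = 5 + 2 = 7, total = 8 + 7 = 15.
Iteration 3: 7 < 11 holds -> i = 7 + 2 = 9, total = 15 + 9 = 24.
Iteration 4: 9 < 11 holds -> i = 9 + 2 = 11, total = 24 + 11 = 35.
Iteration 5: 11 < 11 fails; recursion stops.
Total rows emitted: 5.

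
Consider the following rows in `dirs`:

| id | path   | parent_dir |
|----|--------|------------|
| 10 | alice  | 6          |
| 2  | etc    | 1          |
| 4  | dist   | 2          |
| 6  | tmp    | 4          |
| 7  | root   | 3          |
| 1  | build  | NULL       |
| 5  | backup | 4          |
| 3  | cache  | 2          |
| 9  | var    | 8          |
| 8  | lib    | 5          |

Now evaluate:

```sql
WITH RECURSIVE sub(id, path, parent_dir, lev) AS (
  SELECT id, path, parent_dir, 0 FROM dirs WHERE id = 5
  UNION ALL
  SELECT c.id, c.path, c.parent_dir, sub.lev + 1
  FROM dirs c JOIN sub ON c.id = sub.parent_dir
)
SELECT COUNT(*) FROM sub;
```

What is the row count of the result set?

Base: id=5 (backup), parent_dir=4, lev 0.
Iteration 1: join on id=4 -> dist (id 4, parent_dir=2, lev 1).
Iteration 2: join on id=2 -> etc (id 2, parent_dir=1, lev 2).
Iteration 3: join on id=1 -> build (id 1, parent_dir=NULL, lev 3).
Iteration 4: parent_dir is NULL; no match; recursion stops.
Total rows emitted: 4.

4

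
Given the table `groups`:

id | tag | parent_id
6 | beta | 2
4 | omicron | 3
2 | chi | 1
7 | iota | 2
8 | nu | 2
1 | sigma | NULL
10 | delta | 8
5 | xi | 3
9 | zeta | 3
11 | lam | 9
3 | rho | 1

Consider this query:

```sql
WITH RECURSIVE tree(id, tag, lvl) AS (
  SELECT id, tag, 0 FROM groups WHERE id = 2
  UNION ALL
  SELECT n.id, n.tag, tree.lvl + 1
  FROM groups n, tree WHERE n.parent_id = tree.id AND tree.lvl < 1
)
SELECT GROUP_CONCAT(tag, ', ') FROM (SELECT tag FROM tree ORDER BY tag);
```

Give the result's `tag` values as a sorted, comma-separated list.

Base: id=2 (chi) at lvl 0.
Iteration 1: rows with parent_id in {2} -> beta (id 6, lvl 1), iota (id 7, lvl 1), nu (id 8, lvl 1).
Iteration 2: lvl < 1 fails for all current rows; recursion stops.

beta, chi, iota, nu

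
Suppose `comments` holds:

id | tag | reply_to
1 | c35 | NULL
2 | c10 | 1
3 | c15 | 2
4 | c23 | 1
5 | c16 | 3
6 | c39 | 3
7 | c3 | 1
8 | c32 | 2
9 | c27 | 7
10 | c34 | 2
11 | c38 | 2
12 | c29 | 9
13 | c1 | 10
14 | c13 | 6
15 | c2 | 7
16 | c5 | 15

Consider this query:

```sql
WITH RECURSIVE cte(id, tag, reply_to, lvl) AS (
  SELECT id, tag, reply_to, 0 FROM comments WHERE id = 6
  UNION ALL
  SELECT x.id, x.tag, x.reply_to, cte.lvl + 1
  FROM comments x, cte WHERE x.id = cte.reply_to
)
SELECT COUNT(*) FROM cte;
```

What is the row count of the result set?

4

Base: id=6 (c39), reply_to=3, lvl 0.
Iteration 1: join on id=3 -> c15 (id 3, reply_to=2, lvl 1).
Iteration 2: join on id=2 -> c10 (id 2, reply_to=1, lvl 2).
Iteration 3: join on id=1 -> c35 (id 1, reply_to=NULL, lvl 3).
Iteration 4: reply_to is NULL; no match; recursion stops.
Total rows emitted: 4.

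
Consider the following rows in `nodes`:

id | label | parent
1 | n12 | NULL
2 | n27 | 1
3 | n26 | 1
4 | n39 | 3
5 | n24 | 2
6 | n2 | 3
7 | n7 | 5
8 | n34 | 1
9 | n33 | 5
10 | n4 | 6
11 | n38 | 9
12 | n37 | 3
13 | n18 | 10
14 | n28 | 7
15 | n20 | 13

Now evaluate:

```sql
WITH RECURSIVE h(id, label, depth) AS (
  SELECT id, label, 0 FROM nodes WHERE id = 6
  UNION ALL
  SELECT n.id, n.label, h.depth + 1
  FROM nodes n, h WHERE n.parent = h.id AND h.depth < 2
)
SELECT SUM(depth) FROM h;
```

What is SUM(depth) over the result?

3

Base: id=6 (n2) at depth 0.
Iteration 1: rows with parent in {6} -> n4 (id 10, depth 1).
Iteration 2: rows with parent in {10} -> n18 (id 13, depth 2).
Iteration 3: depth < 2 fails for all current rows; recursion stops.
SUM(depth) = 0 + 1 + 2 = 3.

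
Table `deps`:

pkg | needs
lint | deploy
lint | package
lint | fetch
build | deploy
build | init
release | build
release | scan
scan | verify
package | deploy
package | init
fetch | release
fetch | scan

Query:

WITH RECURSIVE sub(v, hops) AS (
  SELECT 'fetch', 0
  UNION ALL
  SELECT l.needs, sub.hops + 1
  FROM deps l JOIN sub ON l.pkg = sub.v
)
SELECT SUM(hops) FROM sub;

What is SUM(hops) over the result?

Base: (fetch, hops=0).
Iteration 1: edges from {fetch} -> (release, hops=1), (scan, hops=1).
Iteration 2: edges from {release,scan} -> (build, hops=2), (scan, hops=2), (verify, hops=2).
Iteration 3: edges from {build,scan,verify} -> (deploy, hops=3), (init, hops=3), (verify, hops=3).
Iteration 4: no outgoing edges from {deploy,init,verify}; recursion stops.
SUM(hops) = 0 + 1 + 1 + 2 + 2 + 2 + 3 + 3 + 3 = 17.

17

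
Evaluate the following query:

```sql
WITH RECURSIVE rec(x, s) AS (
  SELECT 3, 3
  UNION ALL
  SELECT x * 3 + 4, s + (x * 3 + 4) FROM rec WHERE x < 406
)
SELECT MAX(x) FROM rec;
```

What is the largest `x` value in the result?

Base: x=3, s=3.
Iteration 1: 3 < 406 holds -> x = 3 * 3 + 4 = 13, s = 3 + 13 = 16.
Iteration 2: 13 < 406 holds -> x = 13 * 3 + 4 = 43, s = 16 + 43 = 59.
Iteration 3: 43 < 406 holds -> x = 43 * 3 + 4 = 133, s = 59 + 133 = 192.
Iteration 4: 133 < 406 holds -> x = 133 * 3 + 4 = 403, s = 192 + 403 = 595.
Iteration 5: 403 < 406 holds -> x = 403 * 3 + 4 = 1213, s = 595 + 1213 = 1808.
Iteration 6: 1213 < 406 fails; recursion stops.
x values: 3, 13, 43, 133, 403, 1213; the maximum is 1213.

1213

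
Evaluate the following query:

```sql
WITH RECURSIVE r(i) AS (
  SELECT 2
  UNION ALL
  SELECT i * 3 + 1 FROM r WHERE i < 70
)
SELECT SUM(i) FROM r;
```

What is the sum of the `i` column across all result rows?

300

Base: i=2.
Iteration 1: 2 < 70 holds -> i = 2 * 3 + 1 = 7.
Iteration 2: 7 < 70 holds -> i = 7 * 3 + 1 = 22.
Iteration 3: 22 < 70 holds -> i = 22 * 3 + 1 = 67.
Iteration 4: 67 < 70 holds -> i = 67 * 3 + 1 = 202.
Iteration 5: 202 < 70 fails; recursion stops.
SUM(i) = 2 + 7 + 22 + 67 + 202 = 300.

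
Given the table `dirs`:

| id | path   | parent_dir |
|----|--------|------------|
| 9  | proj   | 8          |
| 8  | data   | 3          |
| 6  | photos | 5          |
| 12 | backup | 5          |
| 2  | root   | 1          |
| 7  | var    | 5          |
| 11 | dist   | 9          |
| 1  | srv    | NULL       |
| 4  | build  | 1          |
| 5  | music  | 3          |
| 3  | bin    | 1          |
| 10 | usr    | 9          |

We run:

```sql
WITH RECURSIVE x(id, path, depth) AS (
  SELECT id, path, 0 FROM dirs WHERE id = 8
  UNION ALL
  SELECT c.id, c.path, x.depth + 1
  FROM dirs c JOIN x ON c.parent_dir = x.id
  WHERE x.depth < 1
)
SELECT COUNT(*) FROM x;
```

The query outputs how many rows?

Base: id=8 (data) at depth 0.
Iteration 1: rows with parent_dir in {8} -> proj (id 9, depth 1).
Iteration 2: depth < 1 fails for all current rows; recursion stops.
Total rows emitted: 2.

2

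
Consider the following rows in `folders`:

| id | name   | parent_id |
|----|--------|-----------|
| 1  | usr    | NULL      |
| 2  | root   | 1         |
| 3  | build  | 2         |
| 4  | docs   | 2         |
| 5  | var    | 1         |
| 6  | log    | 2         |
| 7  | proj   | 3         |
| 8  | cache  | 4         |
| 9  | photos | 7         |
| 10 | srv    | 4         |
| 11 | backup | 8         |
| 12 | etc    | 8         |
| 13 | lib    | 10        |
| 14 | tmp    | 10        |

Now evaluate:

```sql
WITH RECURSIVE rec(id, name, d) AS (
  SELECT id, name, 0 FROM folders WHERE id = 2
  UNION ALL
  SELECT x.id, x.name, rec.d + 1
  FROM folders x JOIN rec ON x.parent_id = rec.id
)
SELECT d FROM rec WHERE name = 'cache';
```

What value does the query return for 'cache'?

2

Base: id=2 (root) at d 0.
Iteration 1: rows with parent_id in {2} -> build (id 3, d 1), docs (id 4, d 1), log (id 6, d 1).
Iteration 2: rows with parent_id in {3,4,6} -> proj (id 7, d 2), cache (id 8, d 2), srv (id 10, d 2).
Iteration 3: rows with parent_id in {7,8,10} -> photos (id 9, d 3), backup (id 11, d 3), etc (id 12, d 3), lib (id 13, d 3), tmp (id 14, d 3).
Iteration 4: no rows with parent_id in {9,11,12,13,14}; recursion stops.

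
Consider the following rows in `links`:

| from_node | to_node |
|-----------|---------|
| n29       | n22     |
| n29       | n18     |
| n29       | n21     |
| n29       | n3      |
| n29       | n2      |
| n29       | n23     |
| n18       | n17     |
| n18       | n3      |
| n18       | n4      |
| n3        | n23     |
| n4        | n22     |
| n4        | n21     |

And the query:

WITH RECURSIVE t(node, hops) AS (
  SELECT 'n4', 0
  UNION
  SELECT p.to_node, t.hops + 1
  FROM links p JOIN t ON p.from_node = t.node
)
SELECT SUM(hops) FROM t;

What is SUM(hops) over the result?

2

Base: (n4, hops=0).
Iteration 1: edges from {n4} -> (n21, hops=1), (n22, hops=1).
Iteration 2: no outgoing edges from {n21,n22}; recursion stops.
SUM(hops) = 0 + 1 + 1 = 2.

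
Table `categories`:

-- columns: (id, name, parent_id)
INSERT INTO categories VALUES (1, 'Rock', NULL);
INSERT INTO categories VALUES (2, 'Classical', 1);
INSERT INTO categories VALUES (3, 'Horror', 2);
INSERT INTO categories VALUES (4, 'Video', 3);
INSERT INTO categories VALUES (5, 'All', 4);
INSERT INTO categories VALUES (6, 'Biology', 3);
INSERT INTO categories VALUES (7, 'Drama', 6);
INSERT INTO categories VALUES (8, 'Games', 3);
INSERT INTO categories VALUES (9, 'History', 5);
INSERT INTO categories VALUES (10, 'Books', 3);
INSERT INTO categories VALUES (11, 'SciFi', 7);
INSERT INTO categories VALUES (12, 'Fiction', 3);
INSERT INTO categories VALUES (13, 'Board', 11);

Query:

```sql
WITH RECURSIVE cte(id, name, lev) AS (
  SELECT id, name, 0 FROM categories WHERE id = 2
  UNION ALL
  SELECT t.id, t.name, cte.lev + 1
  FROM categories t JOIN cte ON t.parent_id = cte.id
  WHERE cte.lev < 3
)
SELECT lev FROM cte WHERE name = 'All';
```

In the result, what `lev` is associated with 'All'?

Base: id=2 (Classical) at lev 0.
Iteration 1: rows with parent_id in {2} -> Horror (id 3, lev 1).
Iteration 2: rows with parent_id in {3} -> Video (id 4, lev 2), Biology (id 6, lev 2), Games (id 8, lev 2), Books (id 10, lev 2), Fiction (id 12, lev 2).
Iteration 3: rows with parent_id in {4,6,8,10,12} -> All (id 5, lev 3), Drama (id 7, lev 3).
Iteration 4: lev < 3 fails for all current rows; recursion stops.

3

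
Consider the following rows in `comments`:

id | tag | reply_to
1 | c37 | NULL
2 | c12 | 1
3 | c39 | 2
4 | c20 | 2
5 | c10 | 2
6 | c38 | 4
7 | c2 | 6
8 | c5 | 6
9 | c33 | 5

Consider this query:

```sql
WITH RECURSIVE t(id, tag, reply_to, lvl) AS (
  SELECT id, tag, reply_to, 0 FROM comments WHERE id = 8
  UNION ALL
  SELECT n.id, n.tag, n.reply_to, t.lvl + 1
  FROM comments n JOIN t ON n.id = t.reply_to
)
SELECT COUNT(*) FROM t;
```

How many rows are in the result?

Base: id=8 (c5), reply_to=6, lvl 0.
Iteration 1: join on id=6 -> c38 (id 6, reply_to=4, lvl 1).
Iteration 2: join on id=4 -> c20 (id 4, reply_to=2, lvl 2).
Iteration 3: join on id=2 -> c12 (id 2, reply_to=1, lvl 3).
Iteration 4: join on id=1 -> c37 (id 1, reply_to=NULL, lvl 4).
Iteration 5: reply_to is NULL; no match; recursion stops.
Total rows emitted: 5.

5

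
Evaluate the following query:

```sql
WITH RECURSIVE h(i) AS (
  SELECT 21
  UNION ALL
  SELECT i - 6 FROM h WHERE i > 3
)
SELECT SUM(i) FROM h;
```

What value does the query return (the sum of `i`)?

Base: i=21.
Iteration 1: 21 > 3 holds -> i = 21 - 6 = 15.
Iteration 2: 15 > 3 holds -> i = 15 - 6 = 9.
Iteration 3: 9 > 3 holds -> i = 9 - 6 = 3.
Iteration 4: 3 > 3 fails; recursion stops.
SUM(i) = 21 + 15 + 9 + 3 = 48.

48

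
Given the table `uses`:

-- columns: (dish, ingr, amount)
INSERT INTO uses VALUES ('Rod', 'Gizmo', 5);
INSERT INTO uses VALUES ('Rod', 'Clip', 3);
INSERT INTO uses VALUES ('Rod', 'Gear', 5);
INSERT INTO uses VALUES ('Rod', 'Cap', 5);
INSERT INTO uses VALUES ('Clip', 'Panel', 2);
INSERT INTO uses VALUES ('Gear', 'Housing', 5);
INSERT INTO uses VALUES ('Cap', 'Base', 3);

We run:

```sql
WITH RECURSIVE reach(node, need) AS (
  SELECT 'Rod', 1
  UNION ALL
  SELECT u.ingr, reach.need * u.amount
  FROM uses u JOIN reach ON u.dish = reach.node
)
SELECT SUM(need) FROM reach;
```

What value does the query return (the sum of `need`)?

65

Base: (Rod, need=1).
Iteration 1: components of {Rod} -> Cap = 1*5 = 5, Clip = 1*3 = 3, Gear = 1*5 = 5, Gizmo = 1*5 = 5.
Iteration 2: components of {Cap,Clip,Gear,Gizmo} -> Base = 5*3 = 15, Housing = 5*5 = 25, Panel = 3*2 = 6.
Iteration 3: no further components; recursion stops.
SUM(need) = 1 + 5 + 3 + 5 + 5 + 6 + 25 + 15 = 65.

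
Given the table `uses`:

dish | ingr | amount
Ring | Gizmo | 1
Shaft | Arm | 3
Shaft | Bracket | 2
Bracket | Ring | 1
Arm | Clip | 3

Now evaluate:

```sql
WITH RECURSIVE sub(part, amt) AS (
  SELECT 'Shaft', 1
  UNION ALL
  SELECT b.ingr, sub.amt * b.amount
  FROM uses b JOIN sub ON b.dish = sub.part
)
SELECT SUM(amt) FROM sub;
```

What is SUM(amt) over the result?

19

Base: (Shaft, amt=1).
Iteration 1: components of {Shaft} -> Arm = 1*3 = 3, Bracket = 1*2 = 2.
Iteration 2: components of {Arm,Bracket} -> Clip = 3*3 = 9, Ring = 2*1 = 2.
Iteration 3: components of {Clip,Ring} -> Gizmo = 2*1 = 2.
Iteration 4: no further components; recursion stops.
SUM(amt) = 1 + 2 + 3 + 2 + 9 + 2 = 19.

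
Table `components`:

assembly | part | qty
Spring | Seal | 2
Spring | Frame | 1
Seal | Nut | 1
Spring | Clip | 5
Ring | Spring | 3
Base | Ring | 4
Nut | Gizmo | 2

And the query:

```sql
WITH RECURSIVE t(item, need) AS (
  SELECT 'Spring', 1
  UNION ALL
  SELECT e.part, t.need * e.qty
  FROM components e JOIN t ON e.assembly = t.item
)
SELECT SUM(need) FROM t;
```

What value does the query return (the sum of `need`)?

Base: (Spring, need=1).
Iteration 1: components of {Spring} -> Clip = 1*5 = 5, Frame = 1*1 = 1, Seal = 1*2 = 2.
Iteration 2: components of {Clip,Frame,Seal} -> Nut = 2*1 = 2.
Iteration 3: components of {Nut} -> Gizmo = 2*2 = 4.
Iteration 4: no further components; recursion stops.
SUM(need) = 1 + 2 + 1 + 5 + 2 + 4 = 15.

15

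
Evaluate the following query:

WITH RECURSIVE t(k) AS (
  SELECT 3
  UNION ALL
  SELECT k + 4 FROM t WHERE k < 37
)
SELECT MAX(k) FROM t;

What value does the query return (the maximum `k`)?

Base: k=3.
Iteration 1: 3 < 37 holds -> k = 3 + 4 = 7.
Iteration 2: 7 < 37 holds -> k = 7 + 4 = 11.
Iteration 3: 11 < 37 holds -> k = 11 + 4 = 15.
Iteration 4: 15 < 37 holds -> k = 15 + 4 = 19.
Iteration 5: 19 < 37 holds -> k = 19 + 4 = 23.
Iteration 6: 23 < 37 holds -> k = 23 + 4 = 27.
Iteration 7: 27 < 37 holds -> k = 27 + 4 = 31.
Iteration 8: 31 < 37 holds -> k = 31 + 4 = 35.
Iteration 9: 35 < 37 holds -> k = 35 + 4 = 39.
Iteration 10: 39 < 37 fails; recursion stops.
k values: 3, 7, 11, 15, 19, 23, 27, 31, 35, 39; the maximum is 39.

39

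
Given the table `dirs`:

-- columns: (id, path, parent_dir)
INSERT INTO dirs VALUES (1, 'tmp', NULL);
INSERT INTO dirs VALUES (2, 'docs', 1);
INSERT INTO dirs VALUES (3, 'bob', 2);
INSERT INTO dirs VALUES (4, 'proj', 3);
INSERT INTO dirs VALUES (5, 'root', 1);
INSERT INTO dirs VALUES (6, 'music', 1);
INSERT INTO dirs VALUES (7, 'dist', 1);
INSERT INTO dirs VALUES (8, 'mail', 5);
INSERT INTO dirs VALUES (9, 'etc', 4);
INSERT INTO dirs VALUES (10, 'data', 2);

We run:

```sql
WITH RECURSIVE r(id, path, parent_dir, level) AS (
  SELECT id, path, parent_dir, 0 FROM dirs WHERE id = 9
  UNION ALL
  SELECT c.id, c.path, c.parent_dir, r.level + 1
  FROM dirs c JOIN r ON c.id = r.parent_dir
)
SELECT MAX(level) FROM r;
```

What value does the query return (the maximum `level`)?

4

Base: id=9 (etc), parent_dir=4, level 0.
Iteration 1: join on id=4 -> proj (id 4, parent_dir=3, level 1).
Iteration 2: join on id=3 -> bob (id 3, parent_dir=2, level 2).
Iteration 3: join on id=2 -> docs (id 2, parent_dir=1, level 3).
Iteration 4: join on id=1 -> tmp (id 1, parent_dir=NULL, level 4).
Iteration 5: parent_dir is NULL; no match; recursion stops.
level values: 0, 1, 2, 3, 4; the maximum is 4.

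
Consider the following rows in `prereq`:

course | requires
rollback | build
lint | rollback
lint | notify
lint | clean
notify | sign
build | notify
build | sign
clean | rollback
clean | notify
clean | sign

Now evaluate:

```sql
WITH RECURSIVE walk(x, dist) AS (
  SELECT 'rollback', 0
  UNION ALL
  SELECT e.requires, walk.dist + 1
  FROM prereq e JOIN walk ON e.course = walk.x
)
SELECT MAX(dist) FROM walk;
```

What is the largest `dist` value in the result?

Base: (rollback, dist=0).
Iteration 1: edges from {rollback} -> (build, dist=1).
Iteration 2: edges from {build} -> (notify, dist=2), (sign, dist=2).
Iteration 3: edges from {notify,sign} -> (sign, dist=3).
Iteration 4: no outgoing edges from {sign}; recursion stops.
dist values: 0, 1, 2, 2, 3; the maximum is 3.

3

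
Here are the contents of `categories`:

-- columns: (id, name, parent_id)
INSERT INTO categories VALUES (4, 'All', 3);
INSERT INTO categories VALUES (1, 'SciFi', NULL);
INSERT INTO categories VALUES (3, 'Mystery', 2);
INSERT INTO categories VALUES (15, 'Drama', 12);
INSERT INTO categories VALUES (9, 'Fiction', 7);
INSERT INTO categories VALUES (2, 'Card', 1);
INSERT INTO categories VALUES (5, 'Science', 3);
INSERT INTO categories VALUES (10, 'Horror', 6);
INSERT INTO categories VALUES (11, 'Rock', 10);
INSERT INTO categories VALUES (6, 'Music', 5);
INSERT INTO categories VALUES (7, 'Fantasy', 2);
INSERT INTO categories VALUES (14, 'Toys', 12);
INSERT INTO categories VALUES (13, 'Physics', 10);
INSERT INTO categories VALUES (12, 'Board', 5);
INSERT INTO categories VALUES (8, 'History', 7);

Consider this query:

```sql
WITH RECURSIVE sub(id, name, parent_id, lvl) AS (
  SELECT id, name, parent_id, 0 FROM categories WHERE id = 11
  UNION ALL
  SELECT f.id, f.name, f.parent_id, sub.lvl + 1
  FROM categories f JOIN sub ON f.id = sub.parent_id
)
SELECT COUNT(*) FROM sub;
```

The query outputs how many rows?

7

Base: id=11 (Rock), parent_id=10, lvl 0.
Iteration 1: join on id=10 -> Horror (id 10, parent_id=6, lvl 1).
Iteration 2: join on id=6 -> Music (id 6, parent_id=5, lvl 2).
Iteration 3: join on id=5 -> Science (id 5, parent_id=3, lvl 3).
Iteration 4: join on id=3 -> Mystery (id 3, parent_id=2, lvl 4).
Iteration 5: join on id=2 -> Card (id 2, parent_id=1, lvl 5).
Iteration 6: join on id=1 -> SciFi (id 1, parent_id=NULL, lvl 6).
Iteration 7: parent_id is NULL; no match; recursion stops.
Total rows emitted: 7.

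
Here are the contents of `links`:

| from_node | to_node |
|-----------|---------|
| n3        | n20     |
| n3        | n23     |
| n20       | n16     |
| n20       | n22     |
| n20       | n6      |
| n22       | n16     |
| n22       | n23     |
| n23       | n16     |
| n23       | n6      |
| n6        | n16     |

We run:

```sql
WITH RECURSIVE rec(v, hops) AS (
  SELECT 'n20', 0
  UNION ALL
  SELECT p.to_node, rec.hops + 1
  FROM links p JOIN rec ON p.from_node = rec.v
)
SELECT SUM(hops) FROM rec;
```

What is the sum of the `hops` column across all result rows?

Base: (n20, hops=0).
Iteration 1: edges from {n20} -> (n16, hops=1), (n22, hops=1), (n6, hops=1).
Iteration 2: edges from {n16,n22,n6} -> (n16, hops=2) x2, (n23, hops=2). [UNION ALL keeps all 3 new rows, including repeats]
Iteration 3: edges from {n16,n23} -> (n16, hops=3), (n6, hops=3).
Iteration 4: edges from {n16,n6} -> (n16, hops=4).
Iteration 5: no outgoing edges from {n16}; recursion stops.
SUM(hops) = 0 + 1 + 1 + 1 + 2 + 2 + 2 + 3 + 3 + 4 = 19.

19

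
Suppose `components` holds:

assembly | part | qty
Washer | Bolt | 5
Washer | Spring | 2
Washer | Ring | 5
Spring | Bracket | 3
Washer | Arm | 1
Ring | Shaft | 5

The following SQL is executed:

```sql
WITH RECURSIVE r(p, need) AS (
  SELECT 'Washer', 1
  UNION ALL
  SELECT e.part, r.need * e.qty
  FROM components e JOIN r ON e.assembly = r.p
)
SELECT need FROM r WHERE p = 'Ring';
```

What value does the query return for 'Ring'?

Base: (Washer, need=1).
Iteration 1: components of {Washer} -> Arm = 1*1 = 1, Bolt = 1*5 = 5, Ring = 1*5 = 5, Spring = 1*2 = 2.
Iteration 2: components of {Arm,Bolt,Ring,Spring} -> Bracket = 2*3 = 6, Shaft = 5*5 = 25.
Iteration 3: no further components; recursion stops.

5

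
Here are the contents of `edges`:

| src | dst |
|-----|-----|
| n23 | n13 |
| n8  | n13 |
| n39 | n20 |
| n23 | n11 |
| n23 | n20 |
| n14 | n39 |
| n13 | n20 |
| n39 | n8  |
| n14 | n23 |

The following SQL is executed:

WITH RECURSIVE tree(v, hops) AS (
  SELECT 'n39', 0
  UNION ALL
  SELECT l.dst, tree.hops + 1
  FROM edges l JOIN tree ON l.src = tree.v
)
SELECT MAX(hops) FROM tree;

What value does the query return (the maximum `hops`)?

Base: (n39, hops=0).
Iteration 1: edges from {n39} -> (n20, hops=1), (n8, hops=1).
Iteration 2: edges from {n20,n8} -> (n13, hops=2).
Iteration 3: edges from {n13} -> (n20, hops=3).
Iteration 4: no outgoing edges from {n20}; recursion stops.
hops values: 0, 1, 1, 2, 3; the maximum is 3.

3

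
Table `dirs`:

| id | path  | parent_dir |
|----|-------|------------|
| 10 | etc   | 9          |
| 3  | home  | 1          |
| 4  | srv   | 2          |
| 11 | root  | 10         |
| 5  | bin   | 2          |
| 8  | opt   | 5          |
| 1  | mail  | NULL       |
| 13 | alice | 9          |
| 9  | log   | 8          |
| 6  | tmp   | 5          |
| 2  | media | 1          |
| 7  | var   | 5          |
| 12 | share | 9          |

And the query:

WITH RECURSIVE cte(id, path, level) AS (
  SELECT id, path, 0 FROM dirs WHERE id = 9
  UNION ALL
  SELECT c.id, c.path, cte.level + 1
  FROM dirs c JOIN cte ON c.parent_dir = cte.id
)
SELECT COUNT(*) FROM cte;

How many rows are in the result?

Base: id=9 (log) at level 0.
Iteration 1: rows with parent_dir in {9} -> etc (id 10, level 1), share (id 12, level 1), alice (id 13, level 1).
Iteration 2: rows with parent_dir in {10,12,13} -> root (id 11, level 2).
Iteration 3: no rows with parent_dir in {11}; recursion stops.
Total rows emitted: 5.

5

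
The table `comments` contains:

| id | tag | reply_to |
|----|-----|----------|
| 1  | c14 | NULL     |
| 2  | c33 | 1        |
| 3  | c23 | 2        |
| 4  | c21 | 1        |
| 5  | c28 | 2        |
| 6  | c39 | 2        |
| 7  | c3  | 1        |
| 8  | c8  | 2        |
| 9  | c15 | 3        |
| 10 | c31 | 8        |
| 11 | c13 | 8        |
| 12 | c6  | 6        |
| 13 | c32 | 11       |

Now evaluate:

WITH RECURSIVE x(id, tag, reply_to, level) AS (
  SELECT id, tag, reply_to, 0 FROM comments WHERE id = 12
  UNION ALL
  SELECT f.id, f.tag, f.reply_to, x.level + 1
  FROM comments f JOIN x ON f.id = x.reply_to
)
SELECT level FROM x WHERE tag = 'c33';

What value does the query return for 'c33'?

Base: id=12 (c6), reply_to=6, level 0.
Iteration 1: join on id=6 -> c39 (id 6, reply_to=2, level 1).
Iteration 2: join on id=2 -> c33 (id 2, reply_to=1, level 2).
Iteration 3: join on id=1 -> c14 (id 1, reply_to=NULL, level 3).
Iteration 4: reply_to is NULL; no match; recursion stops.

2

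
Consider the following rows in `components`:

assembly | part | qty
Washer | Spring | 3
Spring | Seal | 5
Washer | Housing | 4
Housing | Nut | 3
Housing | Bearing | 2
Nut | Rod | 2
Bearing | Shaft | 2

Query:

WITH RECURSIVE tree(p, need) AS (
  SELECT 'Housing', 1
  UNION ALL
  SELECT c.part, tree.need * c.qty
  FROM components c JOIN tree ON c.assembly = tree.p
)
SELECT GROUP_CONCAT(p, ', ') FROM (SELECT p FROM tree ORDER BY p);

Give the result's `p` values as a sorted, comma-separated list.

Base: (Housing, need=1).
Iteration 1: components of {Housing} -> Bearing = 1*2 = 2, Nut = 1*3 = 3.
Iteration 2: components of {Bearing,Nut} -> Rod = 3*2 = 6, Shaft = 2*2 = 4.
Iteration 3: no further components; recursion stops.

Bearing, Housing, Nut, Rod, Shaft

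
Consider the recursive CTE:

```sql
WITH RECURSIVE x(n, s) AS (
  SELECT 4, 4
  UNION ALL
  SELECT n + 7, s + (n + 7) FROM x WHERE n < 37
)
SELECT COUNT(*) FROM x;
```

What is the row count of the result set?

6

Base: n=4, s=4.
Iteration 1: 4 < 37 holds -> n = 4 + 7 = 11, s = 4 + 11 = 15.
Iteration 2: 11 < 37 holds -> n = 11 + 7 = 18, s = 15 + 18 = 33.
Iteration 3: 18 < 37 holds -> n = 18 + 7 = 25, s = 33 + 25 = 58.
Iteration 4: 25 < 37 holds -> n = 25 + 7 = 32, s = 58 + 32 = 90.
Iteration 5: 32 < 37 holds -> n = 32 + 7 = 39, s = 90 + 39 = 129.
Iteration 6: 39 < 37 fails; recursion stops.
Total rows emitted: 6.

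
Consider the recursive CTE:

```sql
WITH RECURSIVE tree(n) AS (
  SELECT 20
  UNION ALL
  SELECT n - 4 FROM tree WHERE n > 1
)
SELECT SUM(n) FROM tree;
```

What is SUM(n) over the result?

60

Base: n=20.
Iteration 1: 20 > 1 holds -> n = 20 - 4 = 16.
Iteration 2: 16 > 1 holds -> n = 16 - 4 = 12.
Iteration 3: 12 > 1 holds -> n = 12 - 4 = 8.
Iteration 4: 8 > 1 holds -> n = 8 - 4 = 4.
Iteration 5: 4 > 1 holds -> n = 4 - 4 = 0.
Iteration 6: 0 > 1 fails; recursion stops.
SUM(n) = 20 + 16 + 12 + 8 + 4 + 0 = 60.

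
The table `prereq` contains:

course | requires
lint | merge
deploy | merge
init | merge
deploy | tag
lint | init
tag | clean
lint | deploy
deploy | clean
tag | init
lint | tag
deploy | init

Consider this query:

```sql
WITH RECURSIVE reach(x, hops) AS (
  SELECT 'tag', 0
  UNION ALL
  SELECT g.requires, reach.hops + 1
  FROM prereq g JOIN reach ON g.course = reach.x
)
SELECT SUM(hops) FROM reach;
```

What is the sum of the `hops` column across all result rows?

4

Base: (tag, hops=0).
Iteration 1: edges from {tag} -> (clean, hops=1), (init, hops=1).
Iteration 2: edges from {clean,init} -> (merge, hops=2).
Iteration 3: no outgoing edges from {merge}; recursion stops.
SUM(hops) = 0 + 1 + 1 + 2 = 4.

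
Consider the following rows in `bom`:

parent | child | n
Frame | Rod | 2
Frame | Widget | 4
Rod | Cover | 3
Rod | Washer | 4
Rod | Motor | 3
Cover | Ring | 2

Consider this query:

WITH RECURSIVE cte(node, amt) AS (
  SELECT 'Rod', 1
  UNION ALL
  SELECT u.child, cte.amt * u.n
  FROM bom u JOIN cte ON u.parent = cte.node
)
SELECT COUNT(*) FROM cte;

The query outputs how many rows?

Base: (Rod, amt=1).
Iteration 1: components of {Rod} -> Cover = 1*3 = 3, Motor = 1*3 = 3, Washer = 1*4 = 4.
Iteration 2: components of {Cover,Motor,Washer} -> Ring = 3*2 = 6.
Iteration 3: no further components; recursion stops.
Total rows emitted: 5.

5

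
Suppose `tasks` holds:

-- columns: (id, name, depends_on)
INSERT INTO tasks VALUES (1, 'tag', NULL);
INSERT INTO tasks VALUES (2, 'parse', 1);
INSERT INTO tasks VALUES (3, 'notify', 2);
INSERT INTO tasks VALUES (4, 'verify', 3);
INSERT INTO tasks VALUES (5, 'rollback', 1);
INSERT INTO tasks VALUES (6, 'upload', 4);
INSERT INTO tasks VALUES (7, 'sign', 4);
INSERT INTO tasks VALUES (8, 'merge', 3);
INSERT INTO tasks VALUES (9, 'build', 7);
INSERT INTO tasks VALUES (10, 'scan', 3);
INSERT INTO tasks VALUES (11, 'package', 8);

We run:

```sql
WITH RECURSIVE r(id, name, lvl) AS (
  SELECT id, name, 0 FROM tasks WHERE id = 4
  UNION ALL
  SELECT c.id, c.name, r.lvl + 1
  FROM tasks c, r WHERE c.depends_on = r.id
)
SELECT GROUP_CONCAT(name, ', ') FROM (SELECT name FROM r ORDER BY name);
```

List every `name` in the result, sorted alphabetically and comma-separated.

Base: id=4 (verify) at lvl 0.
Iteration 1: rows with depends_on in {4} -> upload (id 6, lvl 1), sign (id 7, lvl 1).
Iteration 2: rows with depends_on in {6,7} -> build (id 9, lvl 2).
Iteration 3: no rows with depends_on in {9}; recursion stops.

build, sign, upload, verify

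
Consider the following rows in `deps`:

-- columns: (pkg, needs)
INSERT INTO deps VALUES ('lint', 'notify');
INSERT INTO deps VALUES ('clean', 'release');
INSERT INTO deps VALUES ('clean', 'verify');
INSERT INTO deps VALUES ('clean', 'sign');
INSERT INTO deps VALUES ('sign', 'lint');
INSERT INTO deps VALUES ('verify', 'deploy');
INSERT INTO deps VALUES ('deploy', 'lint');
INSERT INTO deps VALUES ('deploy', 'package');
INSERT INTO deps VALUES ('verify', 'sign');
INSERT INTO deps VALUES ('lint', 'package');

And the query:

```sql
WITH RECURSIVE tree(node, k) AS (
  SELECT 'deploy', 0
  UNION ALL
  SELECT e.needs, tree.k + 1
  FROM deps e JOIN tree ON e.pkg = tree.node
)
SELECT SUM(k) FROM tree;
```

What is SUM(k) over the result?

Base: (deploy, k=0).
Iteration 1: edges from {deploy} -> (lint, k=1), (package, k=1).
Iteration 2: edges from {lint,package} -> (notify, k=2), (package, k=2).
Iteration 3: no outgoing edges from {notify,package}; recursion stops.
SUM(k) = 0 + 1 + 1 + 2 + 2 = 6.

6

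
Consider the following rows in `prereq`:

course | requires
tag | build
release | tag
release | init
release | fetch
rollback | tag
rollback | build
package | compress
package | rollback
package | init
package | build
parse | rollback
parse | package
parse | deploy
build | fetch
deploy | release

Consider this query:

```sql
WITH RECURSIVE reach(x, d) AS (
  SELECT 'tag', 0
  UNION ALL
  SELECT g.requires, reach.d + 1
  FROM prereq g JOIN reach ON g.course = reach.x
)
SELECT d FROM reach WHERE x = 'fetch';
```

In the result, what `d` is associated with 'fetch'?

Base: (tag, d=0).
Iteration 1: edges from {tag} -> (build, d=1).
Iteration 2: edges from {build} -> (fetch, d=2).
Iteration 3: no outgoing edges from {fetch}; recursion stops.

2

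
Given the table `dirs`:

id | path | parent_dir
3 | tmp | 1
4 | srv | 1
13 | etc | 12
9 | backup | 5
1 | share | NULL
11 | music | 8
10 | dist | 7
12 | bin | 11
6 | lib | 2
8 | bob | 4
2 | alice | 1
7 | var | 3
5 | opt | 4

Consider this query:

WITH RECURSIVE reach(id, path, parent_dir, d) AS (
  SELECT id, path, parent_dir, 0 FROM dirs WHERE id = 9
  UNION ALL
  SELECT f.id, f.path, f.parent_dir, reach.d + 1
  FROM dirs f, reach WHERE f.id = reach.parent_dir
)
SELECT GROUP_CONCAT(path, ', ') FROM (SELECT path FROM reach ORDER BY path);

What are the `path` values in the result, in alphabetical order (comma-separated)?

backup, opt, share, srv

Base: id=9 (backup), parent_dir=5, d 0.
Iteration 1: join on id=5 -> opt (id 5, parent_dir=4, d 1).
Iteration 2: join on id=4 -> srv (id 4, parent_dir=1, d 2).
Iteration 3: join on id=1 -> share (id 1, parent_dir=NULL, d 3).
Iteration 4: parent_dir is NULL; no match; recursion stops.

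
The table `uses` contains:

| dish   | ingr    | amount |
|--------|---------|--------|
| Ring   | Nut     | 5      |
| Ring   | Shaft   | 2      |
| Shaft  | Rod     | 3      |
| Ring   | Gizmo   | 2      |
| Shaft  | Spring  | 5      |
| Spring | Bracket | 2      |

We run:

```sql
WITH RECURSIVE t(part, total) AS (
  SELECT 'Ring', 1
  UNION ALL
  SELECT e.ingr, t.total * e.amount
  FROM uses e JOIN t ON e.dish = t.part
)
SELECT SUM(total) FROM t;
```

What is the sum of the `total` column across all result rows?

Base: (Ring, total=1).
Iteration 1: components of {Ring} -> Gizmo = 1*2 = 2, Nut = 1*5 = 5, Shaft = 1*2 = 2.
Iteration 2: components of {Gizmo,Nut,Shaft} -> Rod = 2*3 = 6, Spring = 2*5 = 10.
Iteration 3: components of {Rod,Spring} -> Bracket = 10*2 = 20.
Iteration 4: no further components; recursion stops.
SUM(total) = 1 + 5 + 2 + 2 + 6 + 10 + 20 = 46.

46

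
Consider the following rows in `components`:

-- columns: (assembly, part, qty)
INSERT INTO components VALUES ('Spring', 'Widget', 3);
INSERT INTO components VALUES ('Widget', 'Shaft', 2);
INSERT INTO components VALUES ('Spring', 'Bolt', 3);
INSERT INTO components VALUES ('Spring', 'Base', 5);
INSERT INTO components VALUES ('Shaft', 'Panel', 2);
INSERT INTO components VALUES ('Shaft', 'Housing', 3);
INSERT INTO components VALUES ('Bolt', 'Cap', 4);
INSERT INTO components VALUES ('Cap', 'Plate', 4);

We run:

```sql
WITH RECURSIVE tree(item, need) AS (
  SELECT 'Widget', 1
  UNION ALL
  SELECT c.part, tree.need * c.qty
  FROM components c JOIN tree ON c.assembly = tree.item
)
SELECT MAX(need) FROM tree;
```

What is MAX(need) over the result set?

6

Base: (Widget, need=1).
Iteration 1: components of {Widget} -> Shaft = 1*2 = 2.
Iteration 2: components of {Shaft} -> Housing = 2*3 = 6, Panel = 2*2 = 4.
Iteration 3: no further components; recursion stops.
need values: 1, 2, 4, 6; the maximum is 6.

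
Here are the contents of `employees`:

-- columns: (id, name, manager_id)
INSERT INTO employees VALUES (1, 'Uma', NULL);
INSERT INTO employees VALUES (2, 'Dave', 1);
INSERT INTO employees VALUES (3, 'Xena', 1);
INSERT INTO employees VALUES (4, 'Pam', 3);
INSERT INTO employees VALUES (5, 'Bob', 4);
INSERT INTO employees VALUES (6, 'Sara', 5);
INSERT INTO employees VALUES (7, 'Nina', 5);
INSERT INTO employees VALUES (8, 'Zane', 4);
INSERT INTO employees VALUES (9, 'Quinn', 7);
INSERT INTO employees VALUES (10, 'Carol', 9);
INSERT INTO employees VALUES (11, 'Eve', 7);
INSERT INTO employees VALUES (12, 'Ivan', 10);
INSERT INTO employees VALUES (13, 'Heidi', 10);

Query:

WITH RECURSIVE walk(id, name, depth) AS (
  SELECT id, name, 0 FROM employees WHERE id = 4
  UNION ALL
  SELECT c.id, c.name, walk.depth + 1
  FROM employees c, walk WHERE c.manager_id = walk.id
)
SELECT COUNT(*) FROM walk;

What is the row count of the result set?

Base: id=4 (Pam) at depth 0.
Iteration 1: rows with manager_id in {4} -> Bob (id 5, depth 1), Zane (id 8, depth 1).
Iteration 2: rows with manager_id in {5,8} -> Sara (id 6, depth 2), Nina (id 7, depth 2).
Iteration 3: rows with manager_id in {6,7} -> Quinn (id 9, depth 3), Eve (id 11, depth 3).
Iteration 4: rows with manager_id in {9,11} -> Carol (id 10, depth 4).
Iteration 5: rows with manager_id in {10} -> Ivan (id 12, depth 5), Heidi (id 13, depth 5).
Iteration 6: no rows with manager_id in {12,13}; recursion stops.
Total rows emitted: 10.

10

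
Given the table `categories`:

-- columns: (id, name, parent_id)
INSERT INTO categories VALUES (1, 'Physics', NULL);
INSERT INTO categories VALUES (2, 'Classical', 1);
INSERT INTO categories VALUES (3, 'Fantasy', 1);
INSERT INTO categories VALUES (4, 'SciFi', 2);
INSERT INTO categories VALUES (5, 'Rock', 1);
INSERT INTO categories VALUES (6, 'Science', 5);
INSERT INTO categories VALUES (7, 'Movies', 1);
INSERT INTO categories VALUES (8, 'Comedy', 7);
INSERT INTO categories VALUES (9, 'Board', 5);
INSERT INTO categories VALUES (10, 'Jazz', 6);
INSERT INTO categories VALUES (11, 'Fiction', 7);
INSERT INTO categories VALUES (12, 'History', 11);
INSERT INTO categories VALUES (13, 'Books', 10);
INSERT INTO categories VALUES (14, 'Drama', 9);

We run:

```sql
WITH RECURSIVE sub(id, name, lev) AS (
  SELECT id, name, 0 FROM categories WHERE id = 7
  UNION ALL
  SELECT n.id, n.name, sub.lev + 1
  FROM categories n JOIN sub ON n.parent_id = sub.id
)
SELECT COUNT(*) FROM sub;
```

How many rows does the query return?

Base: id=7 (Movies) at lev 0.
Iteration 1: rows with parent_id in {7} -> Comedy (id 8, lev 1), Fiction (id 11, lev 1).
Iteration 2: rows with parent_id in {8,11} -> History (id 12, lev 2).
Iteration 3: no rows with parent_id in {12}; recursion stops.
Total rows emitted: 4.

4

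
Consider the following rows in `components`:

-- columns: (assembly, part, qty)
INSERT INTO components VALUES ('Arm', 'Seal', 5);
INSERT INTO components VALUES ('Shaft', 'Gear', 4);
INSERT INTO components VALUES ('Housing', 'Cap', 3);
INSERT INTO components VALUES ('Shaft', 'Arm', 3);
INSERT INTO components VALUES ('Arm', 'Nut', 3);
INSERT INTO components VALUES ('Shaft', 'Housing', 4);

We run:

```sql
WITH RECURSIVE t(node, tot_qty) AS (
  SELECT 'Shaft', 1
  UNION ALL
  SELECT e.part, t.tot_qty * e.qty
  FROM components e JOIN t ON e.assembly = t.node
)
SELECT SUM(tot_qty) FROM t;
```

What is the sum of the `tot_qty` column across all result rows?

48

Base: (Shaft, tot_qty=1).
Iteration 1: components of {Shaft} -> Arm = 1*3 = 3, Gear = 1*4 = 4, Housing = 1*4 = 4.
Iteration 2: components of {Arm,Gear,Housing} -> Cap = 4*3 = 12, Nut = 3*3 = 9, Seal = 3*5 = 15.
Iteration 3: no further components; recursion stops.
SUM(tot_qty) = 1 + 4 + 3 + 4 + 15 + 9 + 12 = 48.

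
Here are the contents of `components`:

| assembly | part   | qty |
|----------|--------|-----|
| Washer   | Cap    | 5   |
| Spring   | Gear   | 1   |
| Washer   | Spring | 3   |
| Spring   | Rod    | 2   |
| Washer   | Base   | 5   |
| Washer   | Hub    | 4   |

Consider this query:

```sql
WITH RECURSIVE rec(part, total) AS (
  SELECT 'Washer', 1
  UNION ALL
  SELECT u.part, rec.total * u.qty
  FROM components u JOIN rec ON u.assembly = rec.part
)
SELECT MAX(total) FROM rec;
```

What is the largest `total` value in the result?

Base: (Washer, total=1).
Iteration 1: components of {Washer} -> Base = 1*5 = 5, Cap = 1*5 = 5, Hub = 1*4 = 4, Spring = 1*3 = 3.
Iteration 2: components of {Base,Cap,Hub,Spring} -> Gear = 3*1 = 3, Rod = 3*2 = 6.
Iteration 3: no further components; recursion stops.
total values: 1, 5, 4, 3, 5, 6, 3; the maximum is 6.

6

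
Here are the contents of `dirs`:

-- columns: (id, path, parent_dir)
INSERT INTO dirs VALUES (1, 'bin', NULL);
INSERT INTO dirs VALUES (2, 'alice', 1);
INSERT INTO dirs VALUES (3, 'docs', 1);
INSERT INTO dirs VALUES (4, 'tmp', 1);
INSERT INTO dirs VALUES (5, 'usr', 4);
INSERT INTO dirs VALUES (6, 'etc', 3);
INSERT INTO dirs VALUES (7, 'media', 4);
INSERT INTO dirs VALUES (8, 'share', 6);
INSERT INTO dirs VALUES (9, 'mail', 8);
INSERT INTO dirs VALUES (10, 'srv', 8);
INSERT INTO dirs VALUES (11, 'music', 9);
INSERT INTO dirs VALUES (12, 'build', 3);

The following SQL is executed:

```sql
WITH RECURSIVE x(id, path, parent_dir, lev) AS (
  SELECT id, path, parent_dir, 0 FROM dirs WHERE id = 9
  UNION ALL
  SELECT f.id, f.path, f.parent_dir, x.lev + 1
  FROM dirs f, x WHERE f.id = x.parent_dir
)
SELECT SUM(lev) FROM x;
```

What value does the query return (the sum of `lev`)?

Base: id=9 (mail), parent_dir=8, lev 0.
Iteration 1: join on id=8 -> share (id 8, parent_dir=6, lev 1).
Iteration 2: join on id=6 -> etc (id 6, parent_dir=3, lev 2).
Iteration 3: join on id=3 -> docs (id 3, parent_dir=1, lev 3).
Iteration 4: join on id=1 -> bin (id 1, parent_dir=NULL, lev 4).
Iteration 5: parent_dir is NULL; no match; recursion stops.
SUM(lev) = 0 + 1 + 2 + 3 + 4 = 10.

10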